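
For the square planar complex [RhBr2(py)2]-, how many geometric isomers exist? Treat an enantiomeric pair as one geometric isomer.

2

A square has two trans pairs of vertices; adjacent vertices are cis.
Systematic placement gives 2 geometric isomers: Br cis; Br trans.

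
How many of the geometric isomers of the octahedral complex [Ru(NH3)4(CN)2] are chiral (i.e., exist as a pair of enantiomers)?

The six octahedral sites form three mutually perpendicular trans pairs.
Working through the distinct placements yields 2 geometric isomers: CN trans; CN cis.
Each arrangement has an internal mirror plane or centre of symmetry, so none is chiral.

0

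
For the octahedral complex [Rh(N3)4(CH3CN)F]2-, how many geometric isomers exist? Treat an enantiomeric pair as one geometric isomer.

2

The six octahedral sites form three mutually perpendicular trans pairs.
Systematic placement gives 2 geometric isomers: CH3CN and F mutually trans; CH3CN and F mutually cis.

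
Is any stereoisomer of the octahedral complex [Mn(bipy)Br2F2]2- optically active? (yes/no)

In an octahedral complex each vertex has one trans partner and four cis neighbours.
Each bipy is bidentate and must span two cis positions.
There are 3 geometric isomers: Br trans, F cis; Br cis, F cis (chiral); Br cis, F trans.
One of these lacks any improper symmetry element and so occurs as an enantiomeric pair, giving 3 + 1 = 4 stereoisomers in total.

yes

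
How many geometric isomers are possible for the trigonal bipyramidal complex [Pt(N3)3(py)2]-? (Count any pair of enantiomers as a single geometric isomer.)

In a trigonal bipyramid the two axial positions differ from the three equatorial ones.
Systematic placement gives 3 geometric isomers: py both equatorial; py one axial, one equatorial; py both axial.

3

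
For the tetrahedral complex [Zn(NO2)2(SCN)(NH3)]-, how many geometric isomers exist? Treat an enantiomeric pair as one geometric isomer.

Only one geometric arrangement is possible.

1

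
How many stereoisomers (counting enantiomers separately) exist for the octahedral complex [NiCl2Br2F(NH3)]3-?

There are 6 geometric isomers: Cl trans, Br trans; Cl cis, Br trans; Cl cis, Br cis (3 arrangements, 2 chiral); Cl trans, Br cis.
Of these, 2 lack any improper symmetry element and so occur as enantiomeric pairs, giving 6 + 2 = 8 stereoisomers in total.

8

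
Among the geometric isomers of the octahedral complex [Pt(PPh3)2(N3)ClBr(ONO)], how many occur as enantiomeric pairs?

Systematic enumeration (placing each ligand type in turn and discarding arrangements equivalent by rotation or reflection) gives 9 geometric isomers.
Of these, 6 lack any improper symmetry element and so occur as enantiomeric pairs, giving 9 + 6 = 15 stereoisomers in total.

6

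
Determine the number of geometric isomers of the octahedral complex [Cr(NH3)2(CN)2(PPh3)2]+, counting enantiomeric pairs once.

5

The distinct arrangements are (5 in all): NH3 trans, CN trans, PPh3 trans; NH3 cis, CN trans, PPh3 cis; NH3 cis, CN cis, PPh3 trans; NH3 cis, CN cis, PPh3 cis (chiral); NH3 trans, CN cis, PPh3 cis.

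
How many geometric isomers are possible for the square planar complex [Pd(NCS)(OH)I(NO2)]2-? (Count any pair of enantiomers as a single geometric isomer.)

3

In a square planar complex each vertex has one trans partner and two cis neighbours.
Systematic placement gives 3 geometric isomers: (I/NO2 trans, NCS/OH trans); (I/OH trans, NCS/NO2 trans); (I/NCS trans, NO2/OH trans).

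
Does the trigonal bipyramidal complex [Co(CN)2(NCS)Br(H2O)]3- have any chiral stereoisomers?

yes

In a trigonal bipyramid the two axial positions differ from the three equatorial ones.
Exhaustive case analysis gives 7 geometric isomers.
Of these, 3 lack any improper symmetry element and so occur as enantiomeric pairs, giving 7 + 3 = 10 stereoisomers in total.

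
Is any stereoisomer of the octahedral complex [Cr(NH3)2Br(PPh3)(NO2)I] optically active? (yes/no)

In an octahedral complex each vertex has one trans partner and four cis neighbours.
Placing the ligands in turn and identifying arrangements related by rotation or reflection leaves 9 distinct geometric isomers.
Of these, 6 lack any improper symmetry element and so occur as enantiomeric pairs, giving 9 + 6 = 15 stereoisomers in total.

yes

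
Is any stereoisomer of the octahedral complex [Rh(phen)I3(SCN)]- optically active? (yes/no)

no

Each phen is bidentate and must span two cis positions.
The distinct arrangements are (2 in all): I mer; I fac.
Each arrangement has an internal mirror plane or centre of symmetry, so none is chiral.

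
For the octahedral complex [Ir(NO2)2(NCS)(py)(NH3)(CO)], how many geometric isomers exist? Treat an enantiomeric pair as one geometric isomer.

9

Exhaustive case analysis gives 9 geometric isomers.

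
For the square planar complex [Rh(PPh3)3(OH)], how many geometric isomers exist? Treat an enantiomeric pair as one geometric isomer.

A square has two trans pairs of vertices; adjacent vertices are cis.
Only one geometric arrangement is possible.

1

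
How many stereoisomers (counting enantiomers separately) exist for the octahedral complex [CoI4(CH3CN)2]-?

The six octahedral sites form three mutually perpendicular trans pairs.
There are 2 geometric isomers: CH3CN trans; CH3CN cis.
Each arrangement has an internal mirror plane or centre of symmetry, so none is chiral.

2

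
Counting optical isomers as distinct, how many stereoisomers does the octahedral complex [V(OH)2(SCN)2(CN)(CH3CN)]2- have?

8

In an octahedral complex each vertex has one trans partner and four cis neighbours.
There are 6 geometric isomers: OH trans, SCN trans; OH cis, SCN cis (3 arrangements, 2 chiral); OH cis, SCN trans; OH trans, SCN cis.
Of these, 2 lack any improper symmetry element and so occur as enantiomeric pairs, giving 6 + 2 = 8 stereoisomers in total.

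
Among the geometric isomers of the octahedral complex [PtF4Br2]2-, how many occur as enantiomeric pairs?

0

The distinct arrangements are (2 in all): Br trans; Br cis.
Each arrangement has an internal mirror plane or centre of symmetry, so none is chiral.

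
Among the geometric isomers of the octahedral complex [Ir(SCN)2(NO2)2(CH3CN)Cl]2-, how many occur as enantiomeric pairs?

In an octahedral complex each vertex has one trans partner and four cis neighbours.
Working through the distinct placements yields 6 geometric isomers: SCN trans, NO2 trans; SCN cis, NO2 cis (3 arrangements, 2 chiral); SCN trans, NO2 cis; SCN cis, NO2 trans.
Of these, 2 lack any improper symmetry element and so occur as enantiomeric pairs, giving 6 + 2 = 8 stereoisomers in total.

2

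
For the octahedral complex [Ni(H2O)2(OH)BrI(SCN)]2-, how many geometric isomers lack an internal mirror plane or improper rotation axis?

6

In an octahedral complex each vertex has one trans partner and four cis neighbours.
Placing the ligands in turn and identifying arrangements related by rotation or reflection leaves 9 distinct geometric isomers.
Of these, 6 lack any improper symmetry element and so occur as enantiomeric pairs, giving 9 + 6 = 15 stereoisomers in total.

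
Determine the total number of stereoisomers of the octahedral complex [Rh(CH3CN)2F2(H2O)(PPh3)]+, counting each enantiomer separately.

8

Working through the distinct placements yields 6 geometric isomers: CH3CN trans, F trans; CH3CN trans, F cis; CH3CN cis, F cis (3 arrangements, 2 chiral); CH3CN cis, F trans.
Of these, 2 lack any improper symmetry element and so occur as enantiomeric pairs, giving 6 + 2 = 8 stereoisomers in total.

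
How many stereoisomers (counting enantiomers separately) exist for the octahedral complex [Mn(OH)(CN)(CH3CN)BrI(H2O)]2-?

Placing the ligands in turn and identifying arrangements related by rotation or reflection leaves 15 distinct geometric isomers.
Of these, 15 lack any improper symmetry element and so occur as enantiomeric pairs, giving 15 + 15 = 30 stereoisomers in total.

30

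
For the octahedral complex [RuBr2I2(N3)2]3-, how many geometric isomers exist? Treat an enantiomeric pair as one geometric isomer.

The six octahedral sites form three mutually perpendicular trans pairs.
Working through the distinct placements yields 5 geometric isomers: Br trans, I trans, N3 trans; Br trans, I cis, N3 cis; Br cis, I cis, N3 trans; Br cis, I cis, N3 cis (chiral); Br cis, I trans, N3 cis.

5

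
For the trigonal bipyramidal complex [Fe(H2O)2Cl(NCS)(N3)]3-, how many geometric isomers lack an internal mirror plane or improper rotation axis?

3

In a trigonal bipyramid the two axial positions differ from the three equatorial ones.
Placing the ligands in turn and identifying arrangements related by rotation or reflection leaves 7 distinct geometric isomers.
Of these, 3 lack any improper symmetry element and so occur as enantiomeric pairs, giving 7 + 3 = 10 stereoisomers in total.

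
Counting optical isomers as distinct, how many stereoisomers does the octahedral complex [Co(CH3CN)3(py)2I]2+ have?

In an octahedral complex each vertex has one trans partner and four cis neighbours.
There are 3 geometric isomers: CH3CN mer, py trans; CH3CN mer, py cis; CH3CN fac, py cis.
Each arrangement has an internal mirror plane or centre of symmetry, so none is chiral.

3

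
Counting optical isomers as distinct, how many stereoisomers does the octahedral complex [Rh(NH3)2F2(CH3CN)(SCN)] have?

8

The six octahedral sites form three mutually perpendicular trans pairs.
Working through the distinct placements yields 6 geometric isomers: NH3 cis, F cis (3 arrangements, 2 chiral); NH3 trans, F cis; NH3 cis, F trans; NH3 trans, F trans.
Of these, 2 lack any improper symmetry element and so occur as enantiomeric pairs, giving 6 + 2 = 8 stereoisomers in total.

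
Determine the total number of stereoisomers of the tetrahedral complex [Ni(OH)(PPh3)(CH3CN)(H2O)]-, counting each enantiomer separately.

2

In a tetrahedral complex all four positions are equivalent and every pair of ligands is adjacent — there is no cis/trans distinction.
Only one geometric arrangement is possible; it has no improper symmetry element, so it exists as a pair of enantiomers (2 stereoisomers).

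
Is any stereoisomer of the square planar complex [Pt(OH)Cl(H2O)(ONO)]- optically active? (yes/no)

no

In a square planar complex each vertex has one trans partner and two cis neighbours.
Working through the distinct placements yields 3 geometric isomers: (Cl/OH trans, H2O/ONO trans); (Cl/ONO trans, H2O/OH trans); (Cl/H2O trans, OH/ONO trans).
Each arrangement has an internal mirror plane or centre of symmetry, so none is chiral.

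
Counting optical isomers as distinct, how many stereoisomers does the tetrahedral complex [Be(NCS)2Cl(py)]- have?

1

Only one geometric arrangement is possible.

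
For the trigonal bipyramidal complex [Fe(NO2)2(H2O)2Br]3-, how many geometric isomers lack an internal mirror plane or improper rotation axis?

1

A trigonal bipyramid has two axial and three equatorial sites, which are chemically inequivalent.
Exhaustive case analysis gives 5 geometric isomers.
One of these lacks any improper symmetry element and so occurs as an enantiomeric pair, giving 5 + 1 = 6 stereoisomers in total.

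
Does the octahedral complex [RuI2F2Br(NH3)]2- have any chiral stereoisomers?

The six octahedral sites form three mutually perpendicular trans pairs.
There are 6 geometric isomers: I cis, F cis (3 arrangements, 2 chiral); I trans, F cis; I cis, F trans; I trans, F trans.
Of these, 2 lack any improper symmetry element and so occur as enantiomeric pairs, giving 6 + 2 = 8 stereoisomers in total.

yes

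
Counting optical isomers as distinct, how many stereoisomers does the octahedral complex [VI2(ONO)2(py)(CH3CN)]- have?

8

Systematic placement gives 6 geometric isomers: I cis, ONO cis (3 arrangements, 2 chiral); I cis, ONO trans; I trans, ONO cis; I trans, ONO trans.
Of these, 2 lack any improper symmetry element and so occur as enantiomeric pairs, giving 6 + 2 = 8 stereoisomers in total.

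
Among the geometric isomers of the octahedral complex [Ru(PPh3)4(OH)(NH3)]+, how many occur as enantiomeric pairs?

In an octahedral complex each vertex has one trans partner and four cis neighbours.
Systematic placement gives 2 geometric isomers: OH and NH3 mutually trans; OH and NH3 mutually cis.
Each arrangement has an internal mirror plane or centre of symmetry, so none is chiral.

0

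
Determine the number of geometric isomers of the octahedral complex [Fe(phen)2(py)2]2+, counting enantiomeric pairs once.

2

Each phen is bidentate and must span two cis positions.
There are 2 geometric isomers: py trans; py cis (chiral).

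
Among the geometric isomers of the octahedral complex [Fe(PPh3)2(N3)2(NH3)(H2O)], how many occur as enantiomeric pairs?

2

Working through the distinct placements yields 6 geometric isomers: PPh3 trans, N3 cis; PPh3 cis, N3 cis (3 arrangements, 2 chiral); PPh3 trans, N3 trans; PPh3 cis, N3 trans.
Of these, 2 lack any improper symmetry element and so occur as enantiomeric pairs, giving 6 + 2 = 8 stereoisomers in total.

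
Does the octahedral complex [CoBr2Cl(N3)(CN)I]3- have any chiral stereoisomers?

yes

In an octahedral complex each vertex has one trans partner and four cis neighbours.
Systematic enumeration (placing each ligand type in turn and discarding arrangements equivalent by rotation or reflection) gives 9 geometric isomers.
Of these, 6 lack any improper symmetry element and so occur as enantiomeric pairs, giving 9 + 6 = 15 stereoisomers in total.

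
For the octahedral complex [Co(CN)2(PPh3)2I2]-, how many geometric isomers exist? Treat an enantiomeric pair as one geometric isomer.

5

Systematic placement gives 5 geometric isomers: CN trans, PPh3 trans, I trans; CN trans, PPh3 cis, I cis; CN cis, PPh3 trans, I cis; CN cis, PPh3 cis, I cis (chiral); CN cis, PPh3 cis, I trans.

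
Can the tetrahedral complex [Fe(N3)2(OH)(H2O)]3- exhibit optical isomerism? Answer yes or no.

no

All four vertices of a tetrahedron are equivalent and mutually adjacent, so cis/trans isomerism cannot arise.
Only one geometric arrangement is possible.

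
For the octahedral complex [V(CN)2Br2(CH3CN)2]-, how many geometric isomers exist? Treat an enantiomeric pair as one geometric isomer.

5

An octahedron has six vertices in three trans pairs; every non-trans pair is cis.
The distinct arrangements are (5 in all): CN trans, Br trans, CH3CN trans; CN cis, Br trans, CH3CN cis; CN trans, Br cis, CH3CN cis; CN cis, Br cis, CH3CN cis (chiral); CN cis, Br cis, CH3CN trans.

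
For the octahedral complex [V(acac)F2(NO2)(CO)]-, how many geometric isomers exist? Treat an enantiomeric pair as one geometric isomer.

4

Each acac is bidentate and must span two cis positions.
There are 4 geometric isomers: F cis (3 arrangements, 2 chiral); F trans.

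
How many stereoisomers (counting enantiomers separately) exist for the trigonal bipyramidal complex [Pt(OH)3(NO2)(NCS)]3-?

A trigonal bipyramid has two axial and three equatorial sites, which are chemically inequivalent.
Systematic placement gives 4 geometric isomers: NO2 axial, NCS axial; NO2 equatorial, NCS axial; NO2 axial, NCS equatorial; NO2 equatorial, NCS equatorial.
Each arrangement has an internal mirror plane or centre of symmetry, so none is chiral.

4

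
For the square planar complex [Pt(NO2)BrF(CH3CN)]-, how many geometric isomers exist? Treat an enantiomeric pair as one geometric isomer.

Systematic placement gives 3 geometric isomers: (Br/F trans, CH3CN/NO2 trans); (Br/NO2 trans, CH3CN/F trans); (Br/CH3CN trans, F/NO2 trans).

3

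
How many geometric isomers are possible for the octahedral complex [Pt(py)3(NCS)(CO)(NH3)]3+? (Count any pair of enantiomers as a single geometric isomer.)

4

Working through the distinct placements yields 4 geometric isomers: py mer (3 arrangements); py fac (chiral).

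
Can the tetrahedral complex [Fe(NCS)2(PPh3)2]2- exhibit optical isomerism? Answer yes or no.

no

In a tetrahedral complex all four positions are equivalent and every pair of ligands is adjacent — there is no cis/trans distinction.
Only one geometric arrangement is possible.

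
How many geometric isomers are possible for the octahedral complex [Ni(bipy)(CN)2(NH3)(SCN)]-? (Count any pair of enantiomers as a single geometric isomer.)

4

In an octahedral complex each vertex has one trans partner and four cis neighbours.
Each bipy is bidentate and must span two cis positions.
The distinct arrangements are (4 in all): CN trans; CN cis (3 arrangements, 2 chiral).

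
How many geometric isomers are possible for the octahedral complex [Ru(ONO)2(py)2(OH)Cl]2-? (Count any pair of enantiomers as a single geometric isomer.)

6

In an octahedral complex each vertex has one trans partner and four cis neighbours.
Systematic placement gives 6 geometric isomers: ONO trans, py trans; ONO cis, py cis (3 arrangements, 2 chiral); ONO cis, py trans; ONO trans, py cis.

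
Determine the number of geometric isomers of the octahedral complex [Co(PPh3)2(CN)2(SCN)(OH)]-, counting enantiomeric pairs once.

6

The six octahedral sites form three mutually perpendicular trans pairs.
There are 6 geometric isomers: PPh3 cis, CN trans; PPh3 trans, CN trans; PPh3 cis, CN cis (3 arrangements, 2 chiral); PPh3 trans, CN cis.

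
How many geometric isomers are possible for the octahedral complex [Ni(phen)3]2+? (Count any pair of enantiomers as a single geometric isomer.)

Each phen is bidentate and must span two cis positions.
Only one geometric arrangement is possible; it has no improper symmetry element, so it exists as a pair of enantiomers (2 stereoisomers).

1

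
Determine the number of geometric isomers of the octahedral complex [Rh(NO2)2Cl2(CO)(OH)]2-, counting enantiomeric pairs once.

The distinct arrangements are (6 in all): NO2 cis, Cl cis (3 arrangements, 2 chiral); NO2 trans, Cl cis; NO2 cis, Cl trans; NO2 trans, Cl trans.

6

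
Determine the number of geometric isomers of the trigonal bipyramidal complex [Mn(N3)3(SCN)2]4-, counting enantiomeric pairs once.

3

A trigonal bipyramid has two axial and three equatorial sites, which are chemically inequivalent.
Systematic placement gives 3 geometric isomers: SCN both equatorial; SCN one axial, one equatorial; SCN both axial.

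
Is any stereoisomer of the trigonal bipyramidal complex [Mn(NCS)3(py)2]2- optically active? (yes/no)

The distinct arrangements are (3 in all): py both equatorial; py one axial, one equatorial; py both axial.
Each arrangement has an internal mirror plane or centre of symmetry, so none is chiral.

no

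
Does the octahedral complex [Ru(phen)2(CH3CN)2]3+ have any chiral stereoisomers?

yes

Each phen is bidentate and must span two cis positions.
Working through the distinct placements yields 2 geometric isomers: CH3CN trans; CH3CN cis (chiral).
One of these lacks any improper symmetry element and so occurs as an enantiomeric pair, giving 2 + 1 = 3 stereoisomers in total.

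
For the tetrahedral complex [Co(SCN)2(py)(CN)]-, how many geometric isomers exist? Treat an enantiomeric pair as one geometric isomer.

All four vertices of a tetrahedron are equivalent and mutually adjacent, so cis/trans isomerism cannot arise.
Only one geometric arrangement is possible.

1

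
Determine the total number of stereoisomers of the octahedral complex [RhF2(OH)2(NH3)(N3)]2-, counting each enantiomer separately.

8

In an octahedral complex each vertex has one trans partner and four cis neighbours.
There are 6 geometric isomers: F trans, OH trans; F trans, OH cis; F cis, OH trans; F cis, OH cis (3 arrangements, 2 chiral).
Of these, 2 lack any improper symmetry element and so occur as enantiomeric pairs, giving 6 + 2 = 8 stereoisomers in total.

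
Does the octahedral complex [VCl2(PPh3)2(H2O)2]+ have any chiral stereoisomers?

yes

In an octahedral complex each vertex has one trans partner and four cis neighbours.
There are 5 geometric isomers: Cl trans, PPh3 trans, H2O trans; Cl trans, PPh3 cis, H2O cis; Cl cis, PPh3 trans, H2O cis; Cl cis, PPh3 cis, H2O cis (chiral); Cl cis, PPh3 cis, H2O trans.
One of these lacks any improper symmetry element and so occurs as an enantiomeric pair, giving 5 + 1 = 6 stereoisomers in total.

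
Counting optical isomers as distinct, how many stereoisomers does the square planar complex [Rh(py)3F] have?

1

Only one geometric arrangement is possible.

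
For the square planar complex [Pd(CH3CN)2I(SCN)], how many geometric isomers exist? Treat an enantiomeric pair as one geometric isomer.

2

In a square planar complex each vertex has one trans partner and two cis neighbours.
Systematic placement gives 2 geometric isomers: CH3CN cis; CH3CN trans.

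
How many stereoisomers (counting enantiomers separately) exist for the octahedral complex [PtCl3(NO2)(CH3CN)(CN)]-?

There are 4 geometric isomers: Cl mer (3 arrangements); Cl fac (chiral).
One of these lacks any improper symmetry element and so occurs as an enantiomeric pair, giving 4 + 1 = 5 stereoisomers in total.

5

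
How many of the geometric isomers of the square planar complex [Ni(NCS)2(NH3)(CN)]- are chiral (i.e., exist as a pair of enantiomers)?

Systematic placement gives 2 geometric isomers: NCS cis; NCS trans.
Each arrangement has an internal mirror plane or centre of symmetry, so none is chiral.

0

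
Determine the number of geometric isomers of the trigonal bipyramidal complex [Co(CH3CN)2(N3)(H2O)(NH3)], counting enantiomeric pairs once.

In a trigonal bipyramid the two axial positions differ from the three equatorial ones.
Systematic enumeration (placing each ligand type in turn and discarding arrangements equivalent by rotation or reflection) gives 7 geometric isomers.

7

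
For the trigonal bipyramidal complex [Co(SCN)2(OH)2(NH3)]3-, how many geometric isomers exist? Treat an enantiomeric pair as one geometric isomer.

5

A trigonal bipyramid has two axial and three equatorial sites, which are chemically inequivalent.
Systematic enumeration (placing each ligand type in turn and discarding arrangements equivalent by rotation or reflection) gives 5 geometric isomers.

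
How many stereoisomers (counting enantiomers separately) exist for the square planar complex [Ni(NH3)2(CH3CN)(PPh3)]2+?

The distinct arrangements are (2 in all): NH3 cis; NH3 trans.
Each arrangement has an internal mirror plane or centre of symmetry, so none is chiral.

2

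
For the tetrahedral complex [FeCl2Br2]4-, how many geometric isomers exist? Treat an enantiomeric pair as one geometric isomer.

1

In a tetrahedral complex all four positions are equivalent and every pair of ligands is adjacent — there is no cis/trans distinction.
Only one geometric arrangement is possible.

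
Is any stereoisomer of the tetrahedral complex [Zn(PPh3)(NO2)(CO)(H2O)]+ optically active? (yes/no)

yes

Only one geometric arrangement is possible; it has no improper symmetry element, so it exists as a pair of enantiomers (2 stereoisomers).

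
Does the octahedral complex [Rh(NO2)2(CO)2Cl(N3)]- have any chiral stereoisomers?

yes

The six octahedral sites form three mutually perpendicular trans pairs.
Systematic placement gives 6 geometric isomers: NO2 trans, CO trans; NO2 cis, CO trans; NO2 trans, CO cis; NO2 cis, CO cis (3 arrangements, 2 chiral).
Of these, 2 lack any improper symmetry element and so occur as enantiomeric pairs, giving 6 + 2 = 8 stereoisomers in total.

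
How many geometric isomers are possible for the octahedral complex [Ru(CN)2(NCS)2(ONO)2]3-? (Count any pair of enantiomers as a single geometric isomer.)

5

The distinct arrangements are (5 in all): CN trans, NCS trans, ONO trans; CN trans, NCS cis, ONO cis; CN cis, NCS cis, ONO trans; CN cis, NCS cis, ONO cis (chiral); CN cis, NCS trans, ONO cis.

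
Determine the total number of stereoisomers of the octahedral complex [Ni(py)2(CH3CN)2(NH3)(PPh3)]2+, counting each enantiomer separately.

8

An octahedron has six vertices in three trans pairs; every non-trans pair is cis.
The distinct arrangements are (6 in all): py trans, CH3CN trans; py cis, CH3CN trans; py trans, CH3CN cis; py cis, CH3CN cis (3 arrangements, 2 chiral).
Of these, 2 lack any improper symmetry element and so occur as enantiomeric pairs, giving 6 + 2 = 8 stereoisomers in total.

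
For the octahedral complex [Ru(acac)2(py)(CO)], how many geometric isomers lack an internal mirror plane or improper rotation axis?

1

An octahedron has six vertices in three trans pairs; every non-trans pair is cis.
Each acac is bidentate and must span two cis positions.
There are 2 geometric isomers: py and CO mutually cis (chiral); py and CO mutually trans.
One of these lacks any improper symmetry element and so occurs as an enantiomeric pair, giving 2 + 1 = 3 stereoisomers in total.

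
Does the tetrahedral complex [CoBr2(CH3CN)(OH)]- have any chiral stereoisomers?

All four vertices of a tetrahedron are equivalent and mutually adjacent, so cis/trans isomerism cannot arise.
Only one geometric arrangement is possible.

no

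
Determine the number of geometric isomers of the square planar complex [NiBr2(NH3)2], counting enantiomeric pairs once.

A square has two trans pairs of vertices; adjacent vertices are cis.
Systematic placement gives 2 geometric isomers: Br cis; Br trans.

2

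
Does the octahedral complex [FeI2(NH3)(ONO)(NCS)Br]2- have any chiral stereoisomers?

An octahedron has six vertices in three trans pairs; every non-trans pair is cis.
Exhaustive case analysis gives 9 geometric isomers.
Of these, 6 lack any improper symmetry element and so occur as enantiomeric pairs, giving 9 + 6 = 15 stereoisomers in total.

yes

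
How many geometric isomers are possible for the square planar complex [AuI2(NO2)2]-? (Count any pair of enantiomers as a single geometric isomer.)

2

Working through the distinct placements yields 2 geometric isomers: I cis; I trans.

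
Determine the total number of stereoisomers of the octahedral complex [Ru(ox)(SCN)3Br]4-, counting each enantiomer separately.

2

The six octahedral sites form three mutually perpendicular trans pairs.
Each ox is bidentate and must span two cis positions.
Systematic placement gives 2 geometric isomers: SCN fac; SCN mer.
Each arrangement has an internal mirror plane or centre of symmetry, so none is chiral.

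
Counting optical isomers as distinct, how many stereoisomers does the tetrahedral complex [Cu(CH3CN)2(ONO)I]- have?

1

All four vertices of a tetrahedron are equivalent and mutually adjacent, so cis/trans isomerism cannot arise.
Only one geometric arrangement is possible.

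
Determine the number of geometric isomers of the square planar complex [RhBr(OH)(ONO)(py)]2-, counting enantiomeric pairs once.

3

The distinct arrangements are (3 in all): (Br/ONO trans, OH/py trans); (Br/py trans, OH/ONO trans); (Br/OH trans, ONO/py trans).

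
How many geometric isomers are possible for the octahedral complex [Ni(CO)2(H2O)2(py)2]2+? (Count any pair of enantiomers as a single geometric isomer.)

The six octahedral sites form three mutually perpendicular trans pairs.
There are 5 geometric isomers: CO trans, H2O trans, py trans; CO trans, H2O cis, py cis; CO cis, H2O cis, py trans; CO cis, H2O cis, py cis (chiral); CO cis, H2O trans, py cis.

5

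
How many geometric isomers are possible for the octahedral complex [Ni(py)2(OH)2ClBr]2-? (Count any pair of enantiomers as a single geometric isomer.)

6

In an octahedral complex each vertex has one trans partner and four cis neighbours.
The distinct arrangements are (6 in all): py trans, OH trans; py cis, OH cis (3 arrangements, 2 chiral); py trans, OH cis; py cis, OH trans.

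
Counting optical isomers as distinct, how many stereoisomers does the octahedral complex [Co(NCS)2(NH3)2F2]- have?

6

An octahedron has six vertices in three trans pairs; every non-trans pair is cis.
Systematic placement gives 5 geometric isomers: NCS trans, NH3 trans, F trans; NCS cis, NH3 cis, F trans; NCS cis, NH3 trans, F cis; NCS cis, NH3 cis, F cis (chiral); NCS trans, NH3 cis, F cis.
One of these lacks any improper symmetry element and so occurs as an enantiomeric pair, giving 5 + 1 = 6 stereoisomers in total.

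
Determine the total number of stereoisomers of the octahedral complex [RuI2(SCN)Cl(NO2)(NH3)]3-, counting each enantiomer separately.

In an octahedral complex each vertex has one trans partner and four cis neighbours.
Placing the ligands in turn and identifying arrangements related by rotation or reflection leaves 9 distinct geometric isomers.
Of these, 6 lack any improper symmetry element and so occur as enantiomeric pairs, giving 9 + 6 = 15 stereoisomers in total.

15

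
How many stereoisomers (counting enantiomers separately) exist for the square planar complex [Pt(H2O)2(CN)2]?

The distinct arrangements are (2 in all): H2O cis; H2O trans.
Each arrangement has an internal mirror plane or centre of symmetry, so none is chiral.

2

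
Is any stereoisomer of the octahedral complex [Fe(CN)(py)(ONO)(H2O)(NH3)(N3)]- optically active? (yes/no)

yes

Placing the ligands in turn and identifying arrangements related by rotation or reflection leaves 15 distinct geometric isomers.
Of these, 15 lack any improper symmetry element and so occur as enantiomeric pairs, giving 15 + 15 = 30 stereoisomers in total.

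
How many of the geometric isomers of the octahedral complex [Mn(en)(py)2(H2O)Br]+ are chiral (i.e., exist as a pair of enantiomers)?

2

An octahedron has six vertices in three trans pairs; every non-trans pair is cis.
Each en is bidentate and must span two cis positions.
Systematic placement gives 4 geometric isomers: py cis (3 arrangements, 2 chiral); py trans.
Of these, 2 lack any improper symmetry element and so occur as enantiomeric pairs, giving 4 + 2 = 6 stereoisomers in total.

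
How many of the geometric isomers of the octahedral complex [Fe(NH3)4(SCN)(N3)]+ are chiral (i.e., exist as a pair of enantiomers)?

0

An octahedron has six vertices in three trans pairs; every non-trans pair is cis.
The distinct arrangements are (2 in all): SCN and N3 mutually cis; SCN and N3 mutually trans.
Each arrangement has an internal mirror plane or centre of symmetry, so none is chiral.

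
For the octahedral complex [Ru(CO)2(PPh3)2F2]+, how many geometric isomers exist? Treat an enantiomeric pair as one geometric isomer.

An octahedron has six vertices in three trans pairs; every non-trans pair is cis.
There are 5 geometric isomers: CO trans, PPh3 trans, F trans; CO trans, PPh3 cis, F cis; CO cis, PPh3 trans, F cis; CO cis, PPh3 cis, F cis (chiral); CO cis, PPh3 cis, F trans.

5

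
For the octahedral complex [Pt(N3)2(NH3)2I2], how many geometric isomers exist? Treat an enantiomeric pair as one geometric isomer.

5

Working through the distinct placements yields 5 geometric isomers: N3 trans, NH3 trans, I trans; N3 cis, NH3 cis, I trans; N3 cis, NH3 trans, I cis; N3 cis, NH3 cis, I cis (chiral); N3 trans, NH3 cis, I cis.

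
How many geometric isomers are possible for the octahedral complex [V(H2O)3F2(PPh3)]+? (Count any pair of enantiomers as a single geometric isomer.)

3

In an octahedral complex each vertex has one trans partner and four cis neighbours.
Working through the distinct placements yields 3 geometric isomers: H2O mer, F trans; H2O fac, F cis; H2O mer, F cis.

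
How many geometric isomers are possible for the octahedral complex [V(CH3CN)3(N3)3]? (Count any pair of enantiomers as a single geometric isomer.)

In an octahedral complex each vertex has one trans partner and four cis neighbours.
There are 2 geometric isomers: CH3CN mer; CH3CN fac.

2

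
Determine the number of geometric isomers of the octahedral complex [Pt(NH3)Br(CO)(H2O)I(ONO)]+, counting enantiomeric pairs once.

15

An octahedron has six vertices in three trans pairs; every non-trans pair is cis.
Systematic enumeration (placing each ligand type in turn and discarding arrangements equivalent by rotation or reflection) gives 15 geometric isomers.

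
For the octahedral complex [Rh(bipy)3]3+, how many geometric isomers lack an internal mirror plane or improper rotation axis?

Each bipy is bidentate and must span two cis positions.
Only one geometric arrangement is possible; it has no improper symmetry element, so it exists as a pair of enantiomers (2 stereoisomers).

1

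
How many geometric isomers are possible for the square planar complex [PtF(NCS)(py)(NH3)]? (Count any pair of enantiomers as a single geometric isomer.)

A square has two trans pairs of vertices; adjacent vertices are cis.
Working through the distinct placements yields 3 geometric isomers: (F/NH3 trans, NCS/py trans); (F/py trans, NCS/NH3 trans); (F/NCS trans, NH3/py trans).

3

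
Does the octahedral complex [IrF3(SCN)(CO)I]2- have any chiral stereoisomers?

yes

In an octahedral complex each vertex has one trans partner and four cis neighbours.
Working through the distinct placements yields 4 geometric isomers: F mer (3 arrangements); F fac (chiral).
One of these lacks any improper symmetry element and so occurs as an enantiomeric pair, giving 4 + 1 = 5 stereoisomers in total.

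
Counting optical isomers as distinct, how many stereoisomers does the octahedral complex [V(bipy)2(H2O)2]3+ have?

The six octahedral sites form three mutually perpendicular trans pairs.
Each bipy is bidentate and must span two cis positions.
Systematic placement gives 2 geometric isomers: H2O trans; H2O cis (chiral).
One of these lacks any improper symmetry element and so occurs as an enantiomeric pair, giving 2 + 1 = 3 stereoisomers in total.

3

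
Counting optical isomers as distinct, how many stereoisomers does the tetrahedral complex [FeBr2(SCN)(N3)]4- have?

1

In a tetrahedral complex all four positions are equivalent and every pair of ligands is adjacent — there is no cis/trans distinction.
Only one geometric arrangement is possible.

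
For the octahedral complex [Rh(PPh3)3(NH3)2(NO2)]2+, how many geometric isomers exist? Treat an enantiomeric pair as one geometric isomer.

There are 3 geometric isomers: PPh3 mer, NH3 trans; PPh3 mer, NH3 cis; PPh3 fac, NH3 cis.

3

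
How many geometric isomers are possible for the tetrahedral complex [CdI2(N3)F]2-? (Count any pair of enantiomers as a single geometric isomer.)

Only one geometric arrangement is possible.

1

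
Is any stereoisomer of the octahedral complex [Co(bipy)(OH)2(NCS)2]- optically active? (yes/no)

Each bipy is bidentate and must span two cis positions.
Systematic placement gives 3 geometric isomers: OH cis, NCS trans; OH cis, NCS cis (chiral); OH trans, NCS cis.
One of these lacks any improper symmetry element and so occurs as an enantiomeric pair, giving 3 + 1 = 4 stereoisomers in total.

yes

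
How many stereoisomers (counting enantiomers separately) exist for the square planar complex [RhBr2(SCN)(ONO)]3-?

Working through the distinct placements yields 2 geometric isomers: Br cis; Br trans.
Each arrangement has an internal mirror plane or centre of symmetry, so none is chiral.

2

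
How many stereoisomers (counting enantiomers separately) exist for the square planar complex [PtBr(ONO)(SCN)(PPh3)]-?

3

A square has two trans pairs of vertices; adjacent vertices are cis.
Working through the distinct placements yields 3 geometric isomers: (Br/PPh3 trans, ONO/SCN trans); (Br/SCN trans, ONO/PPh3 trans); (Br/ONO trans, PPh3/SCN trans).
Each arrangement has an internal mirror plane or centre of symmetry, so none is chiral.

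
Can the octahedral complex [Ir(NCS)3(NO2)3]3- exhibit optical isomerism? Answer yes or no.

In an octahedral complex each vertex has one trans partner and four cis neighbours.
Systematic placement gives 2 geometric isomers: NCS mer; NCS fac.
Each arrangement has an internal mirror plane or centre of symmetry, so none is chiral.

no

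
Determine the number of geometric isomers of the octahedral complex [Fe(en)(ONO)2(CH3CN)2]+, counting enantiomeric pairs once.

An octahedron has six vertices in three trans pairs; every non-trans pair is cis.
Each en is bidentate and must span two cis positions.
There are 3 geometric isomers: ONO cis, CH3CN trans; ONO cis, CH3CN cis (chiral); ONO trans, CH3CN cis.

3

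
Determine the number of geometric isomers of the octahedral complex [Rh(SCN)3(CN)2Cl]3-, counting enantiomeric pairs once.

3

In an octahedral complex each vertex has one trans partner and four cis neighbours.
Systematic placement gives 3 geometric isomers: SCN mer, CN trans; SCN mer, CN cis; SCN fac, CN cis.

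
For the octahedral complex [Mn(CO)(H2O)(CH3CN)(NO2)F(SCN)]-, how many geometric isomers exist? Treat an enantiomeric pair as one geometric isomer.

The six octahedral sites form three mutually perpendicular trans pairs.
Systematic enumeration (placing each ligand type in turn and discarding arrangements equivalent by rotation or reflection) gives 15 geometric isomers.

15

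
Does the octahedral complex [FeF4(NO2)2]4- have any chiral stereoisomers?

The six octahedral sites form three mutually perpendicular trans pairs.
Working through the distinct placements yields 2 geometric isomers: NO2 trans; NO2 cis.
Each arrangement has an internal mirror plane or centre of symmetry, so none is chiral.

no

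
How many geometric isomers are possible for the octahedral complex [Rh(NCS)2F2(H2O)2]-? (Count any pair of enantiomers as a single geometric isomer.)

5

In an octahedral complex each vertex has one trans partner and four cis neighbours.
Systematic placement gives 5 geometric isomers: NCS trans, F trans, H2O trans; NCS cis, F trans, H2O cis; NCS trans, F cis, H2O cis; NCS cis, F cis, H2O cis (chiral); NCS cis, F cis, H2O trans.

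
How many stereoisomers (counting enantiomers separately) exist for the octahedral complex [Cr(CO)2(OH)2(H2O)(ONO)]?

The six octahedral sites form three mutually perpendicular trans pairs.
There are 6 geometric isomers: CO trans, OH cis; CO trans, OH trans; CO cis, OH cis (3 arrangements, 2 chiral); CO cis, OH trans.
Of these, 2 lack any improper symmetry element and so occur as enantiomeric pairs, giving 6 + 2 = 8 stereoisomers in total.

8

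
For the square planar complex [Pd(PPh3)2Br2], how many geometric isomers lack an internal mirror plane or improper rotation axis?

In a square planar complex each vertex has one trans partner and two cis neighbours.
The distinct arrangements are (2 in all): PPh3 cis; PPh3 trans.
Each arrangement has an internal mirror plane or centre of symmetry, so none is chiral.

0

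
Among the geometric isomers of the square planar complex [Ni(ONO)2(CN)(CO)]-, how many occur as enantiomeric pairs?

0

In a square planar complex each vertex has one trans partner and two cis neighbours.
The distinct arrangements are (2 in all): ONO cis; ONO trans.
Each arrangement has an internal mirror plane or centre of symmetry, so none is chiral.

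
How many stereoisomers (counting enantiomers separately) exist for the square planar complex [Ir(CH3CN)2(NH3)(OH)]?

In a square planar complex each vertex has one trans partner and two cis neighbours.
There are 2 geometric isomers: CH3CN cis; CH3CN trans.
Each arrangement has an internal mirror plane or centre of symmetry, so none is chiral.

2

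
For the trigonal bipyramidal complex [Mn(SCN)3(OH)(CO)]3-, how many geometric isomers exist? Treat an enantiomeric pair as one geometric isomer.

In a trigonal bipyramid the two axial positions differ from the three equatorial ones.
Working through the distinct placements yields 4 geometric isomers: OH axial, CO axial; OH equatorial, CO axial; OH axial, CO equatorial; OH equatorial, CO equatorial.

4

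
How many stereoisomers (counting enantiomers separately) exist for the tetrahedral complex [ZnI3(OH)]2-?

All four vertices of a tetrahedron are equivalent and mutually adjacent, so cis/trans isomerism cannot arise.
Only one geometric arrangement is possible.

1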